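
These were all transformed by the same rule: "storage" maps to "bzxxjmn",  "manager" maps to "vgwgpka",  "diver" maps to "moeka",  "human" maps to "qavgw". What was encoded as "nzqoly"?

ethics

Shifts by position in storage: pos 0: s→b (+9), pos 1: t→z (+6), pos 2: o→x (+9), pos 3: r→x (+6) — repeating every 2. The shifts repeat in a cycle of length 2: positions 0,1,… shift by +9, +6, then the pattern repeats.
Reversing it on nzqoly: n−9=e, z−6=t, q−9=h, o−6=i, l−9=c, y−6=s.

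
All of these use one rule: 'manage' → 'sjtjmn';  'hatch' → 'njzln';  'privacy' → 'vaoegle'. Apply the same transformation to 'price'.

Shifts by position in manage: pos 0: m→s (+6), pos 1: a→j (+9), pos 2: n→t (+6), pos 3: a→j (+9) — repeating every 2. The shifts repeat in a cycle of length 2: positions 0,1,… shift by +6, +9, then the pattern repeats.
On price: p+6=v, r+9=a, i+6=o, c+9=l, e+6=k.

vaolk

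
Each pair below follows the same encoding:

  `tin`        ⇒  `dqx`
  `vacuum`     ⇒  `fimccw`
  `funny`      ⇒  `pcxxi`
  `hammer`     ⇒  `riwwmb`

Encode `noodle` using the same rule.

The shift depends on letter class: consonant t→d is +10, but vowel i→q is +8. The rule splits by letter class: vowels +8, consonants +10.
For noodle: n(cons)+10=x, o(vowel)+8=w, o(vowel)+8=w, d(cons)+10=n, l(cons)+10=v, e(vowel)+8=m.

xwwnvm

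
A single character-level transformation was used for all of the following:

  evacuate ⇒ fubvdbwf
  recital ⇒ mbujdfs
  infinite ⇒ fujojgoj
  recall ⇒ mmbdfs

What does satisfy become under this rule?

The output letters match the input read backwards, each shifted +1: evacuate reversed is etaucave. Two steps: reverse the string, then apply a Caesar shift of +1.
On satisfy: reverse → yfsitas; then shift: y+1=z, f+1=g, s+1=t, i+1=j, t+1=u, a+1=b, s+1=t.

zgtjubt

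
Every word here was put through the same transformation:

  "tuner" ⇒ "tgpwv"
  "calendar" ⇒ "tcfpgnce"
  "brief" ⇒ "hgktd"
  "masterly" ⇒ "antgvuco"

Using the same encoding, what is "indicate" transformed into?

gvcekfpk

The output letters match the input read backwards, each shifted +2: tuner reversed is renut. The word is reversed, then every letter is shifted forward by 2.
For indicate: reverse → etacidni; then shift: e+2=g, t+2=v, a+2=c, c+2=e, i+2=k, d+2=f, n+2=p, i+2=k.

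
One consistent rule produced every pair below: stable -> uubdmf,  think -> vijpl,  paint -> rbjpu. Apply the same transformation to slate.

The shifts repeat in a cycle of length 3: positions 0,1,… shift by +2, +1, +1, then the pattern repeats.
On slate: s+2=u, l+1=m, a+1=b, t+2=v, e+1=f.

umbvf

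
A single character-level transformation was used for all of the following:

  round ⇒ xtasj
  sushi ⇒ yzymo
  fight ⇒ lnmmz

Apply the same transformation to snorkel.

Shifts by position in round: pos 0: r→x (+6), pos 1: o→t (+5), pos 2: u→a (+6), pos 3: n→s (+5) — repeating every 2. A repeating key of period 2 is used — shifts +6, +5 over and over.
Applying it to snorkel: s+6=y, n+5=s, o+6=u, r+5=w, k+6=q, e+5=j, l+6=r.

ysuwqjr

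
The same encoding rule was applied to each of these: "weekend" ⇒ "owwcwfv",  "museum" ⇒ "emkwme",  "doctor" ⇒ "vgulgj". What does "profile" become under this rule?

It's a constant shift of +18 (ROT18).
On profile: p+18=h, r+18=j, o+18=g, f+18=x, i+18=a, l+18=d, e+18=w.

hjgxadw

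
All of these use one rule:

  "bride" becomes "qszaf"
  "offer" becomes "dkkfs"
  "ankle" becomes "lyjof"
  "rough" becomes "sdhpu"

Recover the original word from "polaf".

glade

b(1)→q(16) and r(17)→s(18) fit y≡5x+11 (mod 26); the inverse of 5 mod 26 is 21. Each letter's alphabet position (a=0..z=25) is mapped through 5·x+11 mod 26 — an affine cipher.
Reversing it on polaf: p(15)→21·(15−11)≡6=g; o(14)→21·(14−11)≡11=l; l(11)→21·(11−11)≡0=a; a(0)→21·(0−11)≡3=d; f(5)→21·(5−11)≡4=e (all mod 26).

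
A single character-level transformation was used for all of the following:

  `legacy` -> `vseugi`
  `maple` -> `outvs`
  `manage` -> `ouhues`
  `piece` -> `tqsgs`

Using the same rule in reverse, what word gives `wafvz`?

world

Each letter's alphabet position (a=0..z=25) is mapped through 19·x+20 mod 26 — an affine cipher.
Reversing it on wafvz: w(22)→11·(22−20)≡22=w; a(0)→11·(0−20)≡14=o; f(5)→11·(5−20)≡17=r; v(21)→11·(21−20)≡11=l; z(25)→11·(25−20)≡3=d (all mod 26).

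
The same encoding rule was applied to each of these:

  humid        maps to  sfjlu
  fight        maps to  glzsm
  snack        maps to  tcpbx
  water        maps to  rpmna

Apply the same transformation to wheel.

rsnnq

h(7)→s(18) and u(20)→f(5) fit y≡19x+15 (mod 26); the inverse of 19 mod 26 is 11. Each letter's alphabet position (a=0..z=25) is mapped through 19·x+15 mod 26 — an affine cipher.
Applying it to wheel: w(22)→19·22+15≡17=r; h(7)→19·7+15≡18=s; e(4)→19·4+15≡13=n; e(4)→19·4+15≡13=n; l(11)→19·11+15≡16=q (all mod 26).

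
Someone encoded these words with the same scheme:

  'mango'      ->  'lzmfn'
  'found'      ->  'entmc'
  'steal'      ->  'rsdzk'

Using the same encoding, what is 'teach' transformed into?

Compare letters: m→l is +25, a→z is +25, n→m is +25 — a constant shift. It's a constant shift of +25 (ROT25).
For teach: t+25=s, e+25=d, a+25=z, c+25=b, h+25=g.

sdzbg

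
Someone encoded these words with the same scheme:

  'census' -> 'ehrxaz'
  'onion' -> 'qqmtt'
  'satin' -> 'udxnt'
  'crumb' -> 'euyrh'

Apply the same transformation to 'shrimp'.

ukvnsw

In census: c→e is +2, e→h is +3, n→r is +4, s→x is +5 — the shift increases by 1 each position. Letter i (0-indexed) is shifted by i+2, so successive shifts are 2, 3, 4, ….
Applying it to shrimp: s+2=u, h+3=k, r+4=v, i+5=n, m+6=s, p+7=w.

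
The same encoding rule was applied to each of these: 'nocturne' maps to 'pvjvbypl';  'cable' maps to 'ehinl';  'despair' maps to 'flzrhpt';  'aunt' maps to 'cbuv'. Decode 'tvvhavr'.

rooftop

The shifts repeat in a cycle of length 3: positions 0,1,… shift by +2, +7, +7, then the pattern repeats.
Undoing it on tvvhavr: t−2=r, v−7=o, v−7=o, h−2=f, a−7=t, v−7=o, r−2=p.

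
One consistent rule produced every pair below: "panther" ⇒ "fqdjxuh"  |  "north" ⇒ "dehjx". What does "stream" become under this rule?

Compare letters: p→f is +16, a→q is +16, n→d is +16 — a constant shift. This is a Caesar cipher with shift 16.
For stream: s+16=i, t+16=j, r+16=h, e+16=u, a+16=q, m+16=c.

ijhuqc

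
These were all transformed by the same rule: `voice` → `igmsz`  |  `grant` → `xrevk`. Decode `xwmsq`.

moist

The output letters match the input read backwards, each shifted +4: voice reversed is eciov. The word is reversed, then every letter is shifted forward by 4.
Decoding xwmsq: shift back: x−4=t, w−4=s, m−4=i, s−4=o, q−4=m → tsiom; then reverse → moist.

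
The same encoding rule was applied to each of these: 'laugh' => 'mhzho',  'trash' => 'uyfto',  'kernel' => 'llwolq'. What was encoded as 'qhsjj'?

A repeating key of period 3 is used — shifts +1, +7, +5 over and over.
Decoding qhsjj: q−1=p, h−7=a, s−5=n, j−1=i, j−7=c.

panic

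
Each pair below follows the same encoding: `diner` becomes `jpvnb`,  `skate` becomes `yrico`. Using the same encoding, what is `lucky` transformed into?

rbkti

In diner: d→j is +6, i→p is +7, n→v is +8, e→n is +9 — the shift increases by 1 each position. Each letter shifts forward by (position + 6), i.e. 6, 7, 8, … — the shift grows by one for each successive letter.
For lucky: l+6=r, u+7=b, c+8=k, k+9=t, y+10=i.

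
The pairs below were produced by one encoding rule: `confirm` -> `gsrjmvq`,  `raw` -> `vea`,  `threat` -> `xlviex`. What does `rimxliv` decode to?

Compare letters: c→g is +4, o→s is +4, n→r is +4 — a constant shift. Each letter is shifted forward by 4 in the alphabet (a Caesar shift of +4).
Undoing it on rimxliv: r−4=n, i−4=e, m−4=i, x−4=t, l−4=h, i−4=e, v−4=r.

neither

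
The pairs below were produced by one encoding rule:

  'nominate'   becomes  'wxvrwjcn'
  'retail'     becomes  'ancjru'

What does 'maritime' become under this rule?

vjarcrvn

Each letter is shifted forward by 9 in the alphabet (a Caesar shift of +9).
On maritime: m+9=v, a+9=j, r+9=a, i+9=r, t+9=c, i+9=r, m+9=v, e+9=n.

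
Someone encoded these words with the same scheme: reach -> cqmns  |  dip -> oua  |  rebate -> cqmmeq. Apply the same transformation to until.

Vowels shift forward by 12 and consonants shift forward by 11.
For until: u(vowel)+12=g, n(cons)+11=y, t(cons)+11=e, i(vowel)+12=u, l(cons)+11=w.

gyeuw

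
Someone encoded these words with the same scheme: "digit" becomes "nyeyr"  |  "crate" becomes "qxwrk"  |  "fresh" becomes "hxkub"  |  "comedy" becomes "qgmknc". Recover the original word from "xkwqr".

d(3)→n(13) and i(8)→y(24) fit y≡23x+22 (mod 26); the inverse of 23 mod 26 is 17. Treating letters as 0–25, the rule is x ↦ 23x + 22 (mod 26).
Undoing it on xkwqr: x(23)→17·(23−22)≡17=r; k(10)→17·(10−22)≡4=e; w(22)→17·(22−22)≡0=a; q(16)→17·(16−22)≡2=c; r(17)→17·(17−22)≡19=t (all mod 26).

react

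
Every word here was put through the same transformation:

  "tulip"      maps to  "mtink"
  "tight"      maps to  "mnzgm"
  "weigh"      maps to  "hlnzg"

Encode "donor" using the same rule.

t(19)→m(12) and u(20)→t(19) fit y≡7x+9 (mod 26); the inverse of 7 mod 26 is 15. Each letter's alphabet position (a=0..z=25) is mapped through 7·x+9 mod 26 — an affine cipher.
Applying it to donor: d(3)→7·3+9≡4=e; o(14)→7·14+9≡3=d; n(13)→7·13+9≡22=w; o(14)→7·14+9≡3=d; r(17)→7·17+9≡24=y (all mod 26).

edwdy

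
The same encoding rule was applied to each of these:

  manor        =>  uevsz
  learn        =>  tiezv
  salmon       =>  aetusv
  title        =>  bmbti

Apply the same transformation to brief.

Two shifts are in play — +4 for a/e/i/o/u, +8 for every other letter.
On brief: b(cons)+8=j, r(cons)+8=z, i(vowel)+4=m, e(vowel)+4=i, f(cons)+8=n.

jzmin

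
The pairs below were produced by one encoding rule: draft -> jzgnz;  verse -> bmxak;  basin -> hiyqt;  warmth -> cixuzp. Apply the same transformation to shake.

ypgsk

Shifts by position in draft: pos 0: d→j (+6), pos 1: r→z (+8), pos 2: a→g (+6), pos 3: f→n (+8) — repeating every 2. A repeating key of period 2 is used — shifts +6, +8 over and over.
On shake: s+6=y, h+8=p, a+6=g, k+8=s, e+6=k.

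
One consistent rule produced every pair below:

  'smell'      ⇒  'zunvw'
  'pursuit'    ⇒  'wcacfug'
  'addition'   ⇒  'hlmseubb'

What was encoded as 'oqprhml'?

In smell: s→z is +7, m→u is +8, e→n is +9, l→v is +10 — the shift increases by 1 each position. Each letter shifts forward by (position + 7), i.e. 7, 8, 9, … — the shift grows by one for each successive letter.
Decoding oqprhml: o−7=h, q−8=i, p−9=g, r−10=h, h−11=w, m−12=a, l−13=y.

highway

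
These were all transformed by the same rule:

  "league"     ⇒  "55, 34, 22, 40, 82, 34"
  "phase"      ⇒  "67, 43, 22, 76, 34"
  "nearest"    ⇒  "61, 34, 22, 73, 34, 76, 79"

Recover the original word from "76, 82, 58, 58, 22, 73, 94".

l(#12)→55 and e(#5)→34: differences scale by 3, so n = 3·pos + 19. The formula is n = 3×(alphabet index, a=1) + 19.
Decoding 76, 82, 58, 58, 22, 73, 94: 76→(76−19)÷3=19=s, 82→(82−19)÷3=21=u, 58→(58−19)÷3=13=m, 58→(58−19)÷3=13=m, 22→(22−19)÷3=1=a, 73→(73−19)÷3=18=r, 94→(94−19)÷3=25=y.

summary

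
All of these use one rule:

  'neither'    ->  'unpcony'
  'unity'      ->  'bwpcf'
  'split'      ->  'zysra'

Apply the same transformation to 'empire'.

Shifts by position in neither: pos 0: n→u (+7), pos 1: e→n (+9), pos 2: i→p (+7), pos 3: t→c (+9) — repeating every 2. It's a Vigenère-style cipher with numeric key [7,9]: position i shifts by key[i mod 2].
For empire: e+7=l, m+9=v, p+7=w, i+9=r, r+7=y, e+9=n.

lvwryn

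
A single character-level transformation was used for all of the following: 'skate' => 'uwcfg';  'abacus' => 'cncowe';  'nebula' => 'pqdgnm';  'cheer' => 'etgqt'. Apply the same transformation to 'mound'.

oawzf

The shifts repeat in a cycle of length 2: positions 0,1,… shift by +2, +12, then the pattern repeats.
On mound: m+2=o, o+12=a, u+2=w, n+12=z, d+2=f.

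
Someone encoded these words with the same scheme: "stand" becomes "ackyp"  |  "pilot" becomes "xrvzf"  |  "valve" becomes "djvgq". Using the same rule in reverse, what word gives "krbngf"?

In stand: s→a is +8, t→c is +9, a→k is +10, n→y is +11 — the shift increases by 1 each position. Letter i (0-indexed) is shifted by i+8, so successive shifts are 8, 9, 10, ….
Undoing it on krbngf: k−8=c, r−9=i, b−10=r, n−11=c, g−12=u, f−13=s.

circus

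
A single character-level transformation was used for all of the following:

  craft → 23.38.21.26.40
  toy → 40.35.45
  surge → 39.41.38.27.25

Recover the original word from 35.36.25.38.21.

opera

c is letter #3 and maps to 23: an offset of 20. The number is (letter's place in the alphabet, a=1) + 20.
Decoding 35.36.25.38.21: 35→(35−20)÷1=15=o, 36→(36−20)÷1=16=p, 25→(25−20)÷1=5=e, 38→(38−20)÷1=18=r, 21→(21−20)÷1=1=a.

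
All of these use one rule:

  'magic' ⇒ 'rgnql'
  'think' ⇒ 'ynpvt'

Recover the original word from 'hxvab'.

cross

In magic: m→r is +5, a→g is +6, g→n is +7, i→q is +8 — the shift increases by 1 each position. The shift increases by 1 at each position, starting from +5: 5, 6, 7, ….
Decoding hxvab: h−5=c, x−6=r, v−7=o, a−8=s, b−9=s.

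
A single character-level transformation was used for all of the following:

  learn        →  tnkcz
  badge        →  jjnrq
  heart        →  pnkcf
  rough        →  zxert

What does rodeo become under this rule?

zxnpa

In learn: l→t is +8, e→n is +9, a→k is +10, r→c is +11 — the shift increases by 1 each position. Letter i (0-indexed) is shifted by i+8, so successive shifts are 8, 9, 10, ….
For rodeo: r+8=z, o+9=x, d+10=n, e+11=p, o+12=a.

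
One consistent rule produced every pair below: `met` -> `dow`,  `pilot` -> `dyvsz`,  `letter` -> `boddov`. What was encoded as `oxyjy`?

ozone

The output letters match the input read backwards, each shifted +10: met reversed is tem. The word is reversed, then every letter is shifted forward by 10.
Decoding oxyjy: shift back: o−10=e, x−10=n, y−10=o, j−10=z, y−10=o → enozo; then reverse → ozone.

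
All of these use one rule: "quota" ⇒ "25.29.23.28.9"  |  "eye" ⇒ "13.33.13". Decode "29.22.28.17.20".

until

Each letter is replaced by its alphabet position (a=1..z=26) + 8.
Decoding 29.22.28.17.20: 29→(29−8)÷1=21=u, 22→(22−8)÷1=14=n, 28→(28−8)÷1=20=t, 17→(17−8)÷1=9=i, 20→(20−8)÷1=12=l.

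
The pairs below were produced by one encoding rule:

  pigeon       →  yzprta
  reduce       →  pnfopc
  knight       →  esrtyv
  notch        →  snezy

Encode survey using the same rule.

jpgcfd

The output letters match the input read backwards, each shifted +11: pigeon reversed is noegip. The word is reversed, then every letter is shifted forward by 11.
On survey: reverse → yevrus; then shift: y+11=j, e+11=p, v+11=g, r+11=c, u+11=f, s+11=d.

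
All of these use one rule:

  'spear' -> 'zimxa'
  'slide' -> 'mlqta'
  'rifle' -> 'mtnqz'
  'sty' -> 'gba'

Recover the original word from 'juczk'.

crumb

The output letters match the input read backwards, each shifted +8: spear reversed is raeps. The word is reversed, then every letter is shifted forward by 8.
Decoding juczk: shift back: j−8=b, u−8=m, c−8=u, z−8=r, k−8=c → bmurc; then reverse → crumb.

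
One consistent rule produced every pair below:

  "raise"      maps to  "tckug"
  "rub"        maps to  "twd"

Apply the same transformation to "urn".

wtp

Compare letters: r→t is +2, a→c is +2, i→k is +2 — a constant shift. It's a constant shift of +2 (ROT2).
For urn: u+2=w, r+2=t, n+2=p.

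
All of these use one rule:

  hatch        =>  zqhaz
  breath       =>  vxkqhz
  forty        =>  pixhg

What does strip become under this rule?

This is an affine cipher: with a=0,…,z=25, each position x becomes (5x+16) mod 26.
On strip: s(18)→5·18+16≡2=c; t(19)→5·19+16≡7=h; r(17)→5·17+16≡23=x; i(8)→5·8+16≡4=e; p(15)→5·15+16≡13=n (all mod 26).

chxen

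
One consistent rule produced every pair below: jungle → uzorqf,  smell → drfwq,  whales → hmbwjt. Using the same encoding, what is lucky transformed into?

wzdvd

It's a Vigenère-style cipher with numeric key [11,5,1]: position i shifts by key[i mod 3].
On lucky: l+11=w, u+5=z, c+1=d, k+11=v, y+5=d.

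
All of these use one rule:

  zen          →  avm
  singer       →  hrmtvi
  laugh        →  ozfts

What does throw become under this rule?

Each pair mirrors across the alphabet (z↔a, e↔v, n↔m): positions sum to 25. Letters are reflected about the middle of the alphabet (position → 25−position): Atbash.
On throw: t↔g, h↔s, r↔i, o↔l, w↔d.

gsild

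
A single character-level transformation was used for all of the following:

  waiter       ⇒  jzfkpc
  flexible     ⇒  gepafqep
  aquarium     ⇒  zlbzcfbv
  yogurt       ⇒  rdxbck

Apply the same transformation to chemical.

w(22)→j(9) and a(0)→z(25) fit y≡17x+25 (mod 26); the inverse of 17 mod 26 is 23. Treating letters as 0–25, the rule is x ↦ 17x + 25 (mod 26).
For chemical: c(2)→17·2+25≡7=h; h(7)→17·7+25≡14=o; e(4)→17·4+25≡15=p; m(12)→17·12+25≡21=v; i(8)→17·8+25≡5=f; c(2)→17·2+25≡7=h; a(0)→17·0+25≡25=z; l(11)→17·11+25≡4=e (all mod 26).

hopvfhze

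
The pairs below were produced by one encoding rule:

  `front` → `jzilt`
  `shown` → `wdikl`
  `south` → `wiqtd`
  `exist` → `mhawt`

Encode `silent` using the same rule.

warmlt

f(5)→j(9) and r(17)→z(25) fit y≡23x+24 (mod 26); the inverse of 23 mod 26 is 17. This is an affine cipher: with a=0,…,z=25, each position x becomes (23x+24) mod 26.
For silent: s(18)→23·18+24≡22=w; i(8)→23·8+24≡0=a; l(11)→23·11+24≡17=r; e(4)→23·4+24≡12=m; n(13)→23·13+24≡11=l; t(19)→23·19+24≡19=t (all mod 26).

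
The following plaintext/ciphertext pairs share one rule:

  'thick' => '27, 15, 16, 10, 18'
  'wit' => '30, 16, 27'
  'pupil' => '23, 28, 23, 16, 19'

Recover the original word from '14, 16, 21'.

gin

t is letter #20 and maps to 27: an offset of 7. The number is (letter's place in the alphabet, a=1) + 7.
Decoding 14, 16, 21: 14→(14−7)÷1=7=g, 16→(16−7)÷1=9=i, 21→(21−7)÷1=14=n.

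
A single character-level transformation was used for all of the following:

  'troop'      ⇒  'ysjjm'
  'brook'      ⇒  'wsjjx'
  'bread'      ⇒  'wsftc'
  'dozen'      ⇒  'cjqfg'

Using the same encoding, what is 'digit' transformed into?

t(19)→y(24) and r(17)→s(18) fit y≡3x+19 (mod 26); the inverse of 3 mod 26 is 9. This is an affine cipher: with a=0,…,z=25, each position x becomes (3x+19) mod 26.
Applying it to digit: d(3)→3·3+19≡2=c; i(8)→3·8+19≡17=r; g(6)→3·6+19≡11=l; i(8)→3·8+19≡17=r; t(19)→3·19+19≡24=y (all mod 26).

crlry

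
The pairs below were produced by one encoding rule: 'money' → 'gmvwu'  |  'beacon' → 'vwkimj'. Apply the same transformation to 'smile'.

mtqua

The output letters match the input read backwards, each shifted +8: money reversed is yenom. Read the word backwards and shift each letter +8.
Applying it to smile: reverse → elims; then shift: e+8=m, l+8=t, i+8=q, m+8=u, s+8=a.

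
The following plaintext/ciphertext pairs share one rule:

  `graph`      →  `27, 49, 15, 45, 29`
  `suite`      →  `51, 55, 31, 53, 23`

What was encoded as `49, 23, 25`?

ref

g(#7)→27 and r(#18)→49: differences scale by 2, so n = 2·pos + 13. Each letter becomes 2×(its alphabet position, a=1..z=26) + 13.
Decoding 49, 23, 25: 49→(49−13)÷2=18=r, 23→(23−13)÷2=5=e, 25→(25−13)÷2=6=f.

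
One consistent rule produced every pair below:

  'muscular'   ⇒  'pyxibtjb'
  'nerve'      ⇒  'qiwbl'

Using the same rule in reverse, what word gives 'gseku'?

dozen

In muscular: m→p is +3, u→y is +4, s→x is +5, c→i is +6 — the shift increases by 1 each position. The shift increases by 1 at each position, starting from +3: 3, 4, 5, ….
Reversing it on gseku: g−3=d, s−4=o, e−5=z, k−6=e, u−7=n.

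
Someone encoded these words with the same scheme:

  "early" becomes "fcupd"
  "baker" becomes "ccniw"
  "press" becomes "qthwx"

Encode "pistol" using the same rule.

Letter i (0-indexed) is shifted by i+1, so successive shifts are 1, 2, 3, ….
For pistol: p+1=q, i+2=k, s+3=v, t+4=x, o+5=t, l+6=r.

qkvxtr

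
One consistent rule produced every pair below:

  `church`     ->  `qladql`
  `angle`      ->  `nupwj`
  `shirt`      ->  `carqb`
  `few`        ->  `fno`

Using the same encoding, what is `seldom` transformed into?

vxmunb

The output letters match the input read backwards, each shifted +9: church reversed is hcruhc. Read the word backwards and shift each letter +9.
Applying it to seldom: reverse → modles; then shift: m+9=v, o+9=x, d+9=m, l+9=u, e+9=n, s+9=b.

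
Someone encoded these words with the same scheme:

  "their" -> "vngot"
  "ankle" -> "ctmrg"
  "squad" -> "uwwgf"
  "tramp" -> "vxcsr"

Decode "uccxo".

swarm

Shifts by position in their: pos 0: t→v (+2), pos 1: h→n (+6), pos 2: e→g (+2), pos 3: i→o (+6) — repeating every 2. A repeating key of period 2 is used — shifts +2, +6 over and over.
Reversing it on uccxo: u−2=s, c−6=w, c−2=a, x−6=r, o−2=m.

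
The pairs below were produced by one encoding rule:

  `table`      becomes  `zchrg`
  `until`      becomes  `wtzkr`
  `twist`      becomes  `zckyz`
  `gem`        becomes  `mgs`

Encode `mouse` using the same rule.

sqwyg

The shift depends on letter class: consonant t→z is +6, but vowel a→c is +2. Two shifts are in play — +2 for a/e/i/o/u, +6 for every other letter.
Applying it to mouse: m(cons)+6=s, o(vowel)+2=q, u(vowel)+2=w, s(cons)+6=y, e(vowel)+2=g.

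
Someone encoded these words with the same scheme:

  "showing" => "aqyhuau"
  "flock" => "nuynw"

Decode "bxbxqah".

In showing: s→a is +8, h→q is +9, o→y is +10, w→h is +11 — the shift increases by 1 each position. Each letter shifts forward by (position + 8), i.e. 8, 9, 10, … — the shift grows by one for each successive letter.
Decoding bxbxqah: b−8=t, x−9=o, b−10=r, x−11=m, q−12=e, a−13=n, h−14=t.

torment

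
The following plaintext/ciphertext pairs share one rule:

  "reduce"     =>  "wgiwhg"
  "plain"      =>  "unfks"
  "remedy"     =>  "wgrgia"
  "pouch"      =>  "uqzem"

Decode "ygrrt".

It's a Vigenère-style cipher with numeric key [5,2]: position i shifts by key[i mod 2].
Reversing it on ygrrt: y−5=t, g−2=e, r−5=m, r−2=p, t−5=o.

tempo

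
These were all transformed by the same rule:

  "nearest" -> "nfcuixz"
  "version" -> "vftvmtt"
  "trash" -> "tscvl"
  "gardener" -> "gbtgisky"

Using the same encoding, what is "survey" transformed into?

In nearest: n→n is +0, e→f is +1, a→c is +2, r→u is +3 — the shift increases by 1 each position. Letter i (0-indexed) is shifted by i+0, so successive shifts are 0, 1, 2, ….
On survey: s+0=s, u+1=v, r+2=t, v+3=y, e+4=i, y+5=d.

svtyid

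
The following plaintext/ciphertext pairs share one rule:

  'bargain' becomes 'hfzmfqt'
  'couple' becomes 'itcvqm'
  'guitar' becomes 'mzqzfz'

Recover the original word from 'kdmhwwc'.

eyebrow

Shifts by position in bargain: pos 0: b→h (+6), pos 1: a→f (+5), pos 2: r→z (+8), pos 3: g→m (+6), pos 4: a→f (+5), pos 5: i→q (+8) — repeating every 3. A repeating key of period 3 is used — shifts +6, +5, +8 over and over.
Undoing it on kdmhwwc: k−6=e, d−5=y, m−8=e, h−6=b, w−5=r, w−8=o, c−6=w.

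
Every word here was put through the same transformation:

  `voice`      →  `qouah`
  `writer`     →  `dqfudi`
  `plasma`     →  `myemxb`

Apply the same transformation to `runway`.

Two steps: reverse the string, then apply a Caesar shift of +12.
For runway: reverse → yawnur; then shift: y+12=k, a+12=m, w+12=i, n+12=z, u+12=g, r+12=d.

kmizgd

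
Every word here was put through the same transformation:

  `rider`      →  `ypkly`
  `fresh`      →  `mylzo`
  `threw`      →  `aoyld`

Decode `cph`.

Compare letters: r→y is +7, i→p is +7, d→k is +7 — a constant shift. Every letter moves 7 places later in the alphabet, wrapping around z→a.
Undoing it on cph: c−7=v, p−7=i, h−7=a.

via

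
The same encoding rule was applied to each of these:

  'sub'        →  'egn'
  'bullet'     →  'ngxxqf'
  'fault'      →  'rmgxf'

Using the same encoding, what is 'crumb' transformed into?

odgyn

Compare letters: s→e is +12, u→g is +12, b→n is +12 — a constant shift. It's a constant shift of +12 (ROT12).
For crumb: c+12=o, r+12=d, u+12=g, m+12=y, b+12=n.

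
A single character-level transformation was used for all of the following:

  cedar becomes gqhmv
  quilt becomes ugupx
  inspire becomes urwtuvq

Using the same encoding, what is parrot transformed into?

tmvvax

The shift depends on letter class: consonant c→g is +4, but vowel e→q is +12. Vowels shift forward by 12 and consonants shift forward by 4.
Applying it to parrot: p(cons)+4=t, a(vowel)+12=m, r(cons)+4=v, r(cons)+4=v, o(vowel)+12=a, t(cons)+4=x.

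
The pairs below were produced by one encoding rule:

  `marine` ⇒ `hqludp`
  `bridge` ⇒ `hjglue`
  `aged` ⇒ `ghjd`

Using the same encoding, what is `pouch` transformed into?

The output letters match the input read backwards, each shifted +3: marine reversed is eniram. Two steps: reverse the string, then apply a Caesar shift of +3.
Applying it to pouch: reverse → hcuop; then shift: h+3=k, c+3=f, u+3=x, o+3=r, p+3=s.

kfxrs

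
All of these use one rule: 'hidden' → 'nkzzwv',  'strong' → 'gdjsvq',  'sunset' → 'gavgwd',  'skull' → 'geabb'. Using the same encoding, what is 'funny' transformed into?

h(7)→n(13) and i(8)→k(10) fit y≡23x+8 (mod 26); the inverse of 23 mod 26 is 17. This is an affine cipher: with a=0,…,z=25, each position x becomes (23x+8) mod 26.
Applying it to funny: f(5)→23·5+8≡19=t; u(20)→23·20+8≡0=a; n(13)→23·13+8≡21=v; n(13)→23·13+8≡21=v; y(24)→23·24+8≡14=o (all mod 26).

tavvo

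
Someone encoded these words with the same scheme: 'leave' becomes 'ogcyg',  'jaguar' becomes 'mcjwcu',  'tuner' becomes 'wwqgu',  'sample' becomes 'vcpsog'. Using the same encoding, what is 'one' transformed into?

The rule splits by letter class: vowels +2, consonants +3.
For one: o(vowel)+2=q, n(cons)+3=q, e(vowel)+2=g.

qqg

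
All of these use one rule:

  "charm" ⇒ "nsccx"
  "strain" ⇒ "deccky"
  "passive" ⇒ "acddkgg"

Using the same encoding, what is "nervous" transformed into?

The shift depends on letter class: consonant c→n is +11, but vowel a→c is +2. The rule splits by letter class: vowels +2, consonants +11.
Applying it to nervous: n(cons)+11=y, e(vowel)+2=g, r(cons)+11=c, v(cons)+11=g, o(vowel)+2=q, u(vowel)+2=w, s(cons)+11=d.

ygcgqwd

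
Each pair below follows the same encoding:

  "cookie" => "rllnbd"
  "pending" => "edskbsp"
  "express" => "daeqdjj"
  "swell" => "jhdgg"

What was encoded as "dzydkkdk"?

Treating letters as 0–25, the rule is x ↦ 19x + 5 (mod 26).
Undoing it on dzydkkdk: d(3)→11·(3−5)≡4=e; z(25)→11·(25−5)≡12=m; y(24)→11·(24−5)≡1=b; d(3)→11·(3−5)≡4=e; k(10)→11·(10−5)≡3=d; k(10)→11·(10−5)≡3=d; d(3)→11·(3−5)≡4=e; k(10)→11·(10−5)≡3=d (all mod 26).

embedded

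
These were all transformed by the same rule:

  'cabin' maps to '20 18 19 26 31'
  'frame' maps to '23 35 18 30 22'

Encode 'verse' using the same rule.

39 22 35 36 22

c is letter #3 and maps to 20: an offset of 17. Each letter is replaced by its alphabet position (a=1..z=26) + 17.
For verse: v=22→39, e=5→22, r=18→35, s=19→36, e=5→22.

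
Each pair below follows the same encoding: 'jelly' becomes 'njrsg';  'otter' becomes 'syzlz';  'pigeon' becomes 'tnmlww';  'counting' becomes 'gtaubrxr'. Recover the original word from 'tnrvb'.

In jelly: j→n is +4, e→j is +5, l→r is +6, l→s is +7 — the shift increases by 1 each position. The shift increases by 1 at each position, starting from +4: 4, 5, 6, ….
Undoing it on tnrvb: t−4=p, n−5=i, r−6=l, v−7=o, b−8=t.

pilot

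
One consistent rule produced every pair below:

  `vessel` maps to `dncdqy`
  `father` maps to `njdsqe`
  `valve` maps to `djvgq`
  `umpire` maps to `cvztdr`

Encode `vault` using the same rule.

Each letter shifts forward by (position + 8), i.e. 8, 9, 10, … — the shift grows by one for each successive letter.
On vault: v+8=d, a+9=j, u+10=e, l+11=w, t+12=f.

djewf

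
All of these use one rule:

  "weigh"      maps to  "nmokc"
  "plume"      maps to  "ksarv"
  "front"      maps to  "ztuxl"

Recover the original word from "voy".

sip

Read the word backwards and shift each letter +6.
Undoing it on voy: shift back: v−6=p, o−6=i, y−6=s → pis; then reverse → sip.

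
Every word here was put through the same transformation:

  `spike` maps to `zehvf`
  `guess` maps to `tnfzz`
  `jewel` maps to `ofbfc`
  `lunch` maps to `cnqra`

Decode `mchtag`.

s(18)→z(25) and p(15)→e(4) fit y≡7x+3 (mod 26); the inverse of 7 mod 26 is 15. This is an affine cipher: with a=0,…,z=25, each position x becomes (7x+3) mod 26.
Reversing it on mchtag: m(12)→15·(12−3)≡5=f; c(2)→15·(2−3)≡11=l; h(7)→15·(7−3)≡8=i; t(19)→15·(19−3)≡6=g; a(0)→15·(0−3)≡7=h; g(6)→15·(6−3)≡19=t (all mod 26).

flight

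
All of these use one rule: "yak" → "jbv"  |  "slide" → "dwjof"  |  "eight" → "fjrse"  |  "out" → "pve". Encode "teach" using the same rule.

The shift depends on letter class: consonant y→j is +11, but vowel a→b is +1. Two shifts are in play — +1 for a/e/i/o/u, +11 for every other letter.
For teach: t(cons)+11=e, e(vowel)+1=f, a(vowel)+1=b, c(cons)+11=n, h(cons)+11=s.

efbns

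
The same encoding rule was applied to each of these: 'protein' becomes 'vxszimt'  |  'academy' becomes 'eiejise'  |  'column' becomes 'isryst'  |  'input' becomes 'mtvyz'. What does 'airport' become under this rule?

Vowels shift forward by 4 and consonants shift forward by 6.
On airport: a(vowel)+4=e, i(vowel)+4=m, r(cons)+6=x, p(cons)+6=v, o(vowel)+4=s, r(cons)+6=x, t(cons)+6=z.

emxvsxz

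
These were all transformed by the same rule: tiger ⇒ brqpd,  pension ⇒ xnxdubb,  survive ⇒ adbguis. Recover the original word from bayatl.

In tiger: t→b is +8, i→r is +9, g→q is +10, e→p is +11 — the shift increases by 1 each position. Each letter shifts forward by (position + 8), i.e. 8, 9, 10, … — the shift grows by one for each successive letter.
Decoding bayatl: b−8=t, a−9=r, y−10=o, a−11=p, t−12=h, l−13=y.

trophy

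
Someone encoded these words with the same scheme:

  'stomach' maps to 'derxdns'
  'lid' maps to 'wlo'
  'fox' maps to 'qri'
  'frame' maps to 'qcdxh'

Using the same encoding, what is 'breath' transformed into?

The shift depends on letter class: consonant s→d is +11, but vowel o→r is +3. Two shifts are in play — +3 for a/e/i/o/u, +11 for every other letter.
Applying it to breath: b(cons)+11=m, r(cons)+11=c, e(vowel)+3=h, a(vowel)+3=d, t(cons)+11=e, h(cons)+11=s.

mchdes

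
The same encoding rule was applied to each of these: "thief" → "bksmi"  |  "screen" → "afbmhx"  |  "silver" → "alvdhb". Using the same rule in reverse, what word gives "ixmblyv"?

auction

Shifts by position in thief: pos 0: t→b (+8), pos 1: h→k (+3), pos 2: i→s (+10), pos 3: e→m (+8), pos 4: f→i (+3) — repeating every 3. It's a Vigenère-style cipher with numeric key [8,3,10]: position i shifts by key[i mod 3].
Decoding ixmblyv: i−8=a, x−3=u, m−10=c, b−8=t, l−3=i, y−10=o, v−8=n.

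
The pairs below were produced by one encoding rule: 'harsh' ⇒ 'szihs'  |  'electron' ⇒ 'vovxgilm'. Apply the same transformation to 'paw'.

kzd

Each pair mirrors across the alphabet (h↔s, a↔z, r↔i): positions sum to 25. This is the alphabet-reversal cipher (Atbash): a becomes z, b becomes y, etc.
Applying it to paw: p↔k, a↔z, w↔d.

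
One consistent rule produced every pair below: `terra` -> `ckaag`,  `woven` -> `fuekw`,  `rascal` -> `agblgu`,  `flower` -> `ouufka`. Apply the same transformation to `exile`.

Vowels shift forward by 6 and consonants shift forward by 9.
On exile: e(vowel)+6=k, x(cons)+9=g, i(vowel)+6=o, l(cons)+9=u, e(vowel)+6=k.

kgouk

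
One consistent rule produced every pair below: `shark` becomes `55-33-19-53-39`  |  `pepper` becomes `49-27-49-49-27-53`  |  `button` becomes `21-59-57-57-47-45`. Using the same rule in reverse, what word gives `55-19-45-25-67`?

s(#19)→55 and h(#8)→33: differences scale by 2, so n = 2·pos + 17. Each letter becomes 2×(its alphabet position, a=1..z=26) + 17.
Decoding 55-19-45-25-67: 55→(55−17)÷2=19=s, 19→(19−17)÷2=1=a, 45→(45−17)÷2=14=n, 25→(25−17)÷2=4=d, 67→(67−17)÷2=25=y.

sandy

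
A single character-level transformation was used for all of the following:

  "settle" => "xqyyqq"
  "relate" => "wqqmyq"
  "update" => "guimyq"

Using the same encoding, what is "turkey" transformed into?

The shift depends on letter class: consonant s→x is +5, but vowel e→q is +12. Vowels shift forward by 12 and consonants shift forward by 5.
Applying it to turkey: t(cons)+5=y, u(vowel)+12=g, r(cons)+5=w, k(cons)+5=p, e(vowel)+12=q, y(cons)+5=d.

ygwpqd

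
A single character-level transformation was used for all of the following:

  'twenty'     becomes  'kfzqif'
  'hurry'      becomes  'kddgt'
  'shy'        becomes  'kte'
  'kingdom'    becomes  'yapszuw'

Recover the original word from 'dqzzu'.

The word is reversed, then every letter is shifted forward by 12.
Reversing it on dqzzu: shift back: d−12=r, q−12=e, z−12=n, z−12=n, u−12=i → renni; then reverse → inner.

inner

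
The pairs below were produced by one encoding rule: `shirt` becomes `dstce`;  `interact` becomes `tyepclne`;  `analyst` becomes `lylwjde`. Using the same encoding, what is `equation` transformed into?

pbfletzy

Each letter is shifted forward by 11 in the alphabet (a Caesar shift of +11).
Applying it to equation: e+11=p, q+11=b, u+11=f, a+11=l, t+11=e, i+11=t, o+11=z, n+11=y.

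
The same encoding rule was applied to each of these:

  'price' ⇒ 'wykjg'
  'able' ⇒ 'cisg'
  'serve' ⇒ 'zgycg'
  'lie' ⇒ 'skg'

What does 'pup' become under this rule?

www

The shift depends on letter class: consonant p→w is +7, but vowel i→k is +2. Two shifts are in play — +2 for a/e/i/o/u, +7 for every other letter.
On pup: p(cons)+7=w, u(vowel)+2=w, p(cons)+7=w.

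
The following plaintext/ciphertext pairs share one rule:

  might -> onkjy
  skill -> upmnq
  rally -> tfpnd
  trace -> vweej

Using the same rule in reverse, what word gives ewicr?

cream

Shifts by position in might: pos 0: m→o (+2), pos 1: i→n (+5), pos 2: g→k (+4), pos 3: h→j (+2), pos 4: t→y (+5) — repeating every 3. It's a Vigenère-style cipher with numeric key [2,5,4]: position i shifts by key[i mod 3].
Reversing it on ewicr: e−2=c, w−5=r, i−4=e, c−2=a, r−5=m.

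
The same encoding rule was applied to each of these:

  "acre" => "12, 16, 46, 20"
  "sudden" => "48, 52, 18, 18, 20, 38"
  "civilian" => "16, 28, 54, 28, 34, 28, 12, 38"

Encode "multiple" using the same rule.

36, 52, 34, 50, 28, 42, 34, 20

a(#1)→12 and c(#3)→16: differences scale by 2, so n = 2·pos + 10. The formula is n = 2×(alphabet index, a=1) + 10.
For multiple: m=13→36, u=21→52, l=12→34, t=20→50, i=9→28, p=16→42, l=12→34, e=5→20.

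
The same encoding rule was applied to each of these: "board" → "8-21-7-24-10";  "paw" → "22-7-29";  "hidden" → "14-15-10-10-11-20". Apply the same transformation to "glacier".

Each letter is replaced by its alphabet position (a=1..z=26) + 6.
For glacier: g=7→13, l=12→18, a=1→7, c=3→9, i=9→15, e=5→11, r=18→24.

13-18-7-9-15-11-24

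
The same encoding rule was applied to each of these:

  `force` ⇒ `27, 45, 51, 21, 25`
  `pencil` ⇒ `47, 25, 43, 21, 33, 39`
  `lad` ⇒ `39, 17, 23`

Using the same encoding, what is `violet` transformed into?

59, 33, 45, 39, 25, 55

f(#6)→27 and o(#15)→45: differences scale by 2, so n = 2·pos + 15. Each letter becomes 2×(its alphabet position, a=1..z=26) + 15.
On violet: v=22→59, i=9→33, o=15→45, l=12→39, e=5→25, t=20→55.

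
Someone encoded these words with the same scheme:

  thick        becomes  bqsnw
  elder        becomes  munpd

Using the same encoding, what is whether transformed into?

eqoetrf

In thick: t→b is +8, h→q is +9, i→s is +10, c→n is +11 — the shift increases by 1 each position. Each letter shifts forward by (position + 8), i.e. 8, 9, 10, … — the shift grows by one for each successive letter.
For whether: w+8=e, h+9=q, e+10=o, t+11=e, h+12=t, e+13=r, r+14=f.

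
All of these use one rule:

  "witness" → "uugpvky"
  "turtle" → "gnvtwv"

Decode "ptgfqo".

modern

The output letters match the input read backwards, each shifted +2: witness reversed is ssentiw. Two steps: reverse the string, then apply a Caesar shift of +2.
Decoding ptgfqo: shift back: p−2=n, t−2=r, g−2=e, f−2=d, q−2=o, o−2=m → nredom; then reverse → modern.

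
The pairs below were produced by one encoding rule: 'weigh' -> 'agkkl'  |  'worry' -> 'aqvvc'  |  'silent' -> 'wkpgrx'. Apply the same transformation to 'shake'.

The shift depends on letter class: consonant w→a is +4, but vowel e→g is +2. The rule splits by letter class: vowels +2, consonants +4.
For shake: s(cons)+4=w, h(cons)+4=l, a(vowel)+2=c, k(cons)+4=o, e(vowel)+2=g.

wlcog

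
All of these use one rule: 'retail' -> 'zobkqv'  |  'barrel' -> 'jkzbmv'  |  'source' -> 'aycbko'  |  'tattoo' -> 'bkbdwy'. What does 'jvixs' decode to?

Shifts by position in retail: pos 0: r→z (+8), pos 1: e→o (+10), pos 2: t→b (+8), pos 3: a→k (+10) — repeating every 2. The shifts repeat in a cycle of length 2: positions 0,1,… shift by +8, +10, then the pattern repeats.
Decoding jvixs: j−8=b, v−10=l, i−8=a, x−10=n, s−8=k.

blank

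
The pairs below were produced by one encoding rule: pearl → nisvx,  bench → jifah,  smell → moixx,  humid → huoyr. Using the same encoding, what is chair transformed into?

p(15)→n(13) and e(4)→i(8) fit y≡17x+18 (mod 26); the inverse of 17 mod 26 is 23. This is an affine cipher: with a=0,…,z=25, each position x becomes (17x+18) mod 26.
Applying it to chair: c(2)→17·2+18≡0=a; h(7)→17·7+18≡7=h; a(0)→17·0+18≡18=s; i(8)→17·8+18≡24=y; r(17)→17·17+18≡21=v (all mod 26).

ahsyv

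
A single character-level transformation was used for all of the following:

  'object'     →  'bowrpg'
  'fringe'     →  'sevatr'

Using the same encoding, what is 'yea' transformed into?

lrn

Compare letters: o→b is +13, b→o is +13, j→w is +13 — a constant shift. This is a Caesar cipher with shift 13.
On yea: y+13=l, e+13=r, a+13=n.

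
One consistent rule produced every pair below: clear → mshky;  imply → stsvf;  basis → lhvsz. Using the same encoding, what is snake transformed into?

Shifts by position in clear: pos 0: c→m (+10), pos 1: l→s (+7), pos 2: e→h (+3), pos 3: a→k (+10), pos 4: r→y (+7) — repeating every 3. It's a Vigenère-style cipher with numeric key [10,7,3]: position i shifts by key[i mod 3].
Applying it to snake: s+10=c, n+7=u, a+3=d, k+10=u, e+7=l.

cudul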